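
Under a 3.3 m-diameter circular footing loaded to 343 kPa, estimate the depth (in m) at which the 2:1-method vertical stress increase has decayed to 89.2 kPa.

2:1 spreading — at depth z the loaded area has grown by z in each plan dimension:
qD²/(D+z)² = Δσ_z ⇒ z = D(√(q/Δσ_z) − 1) = 3.3×(√(343/89.2) − 1) = 3.171 m

z ≈ 3.17 m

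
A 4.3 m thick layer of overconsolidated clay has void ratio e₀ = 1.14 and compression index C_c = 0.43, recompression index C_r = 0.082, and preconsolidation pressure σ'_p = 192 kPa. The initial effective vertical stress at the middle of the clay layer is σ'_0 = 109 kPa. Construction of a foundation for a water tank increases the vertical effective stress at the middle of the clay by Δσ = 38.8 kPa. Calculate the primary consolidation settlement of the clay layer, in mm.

S_c ≈ 21.8 mm

Final effective stress: σ'_f = 109 + 38.8 = 147.8 kPa.
σ'_f = 147.8 ≤ σ'_p = 192 kPa, so the clay remains overconsolidated and only the recompression index applies:
S_c = C_r·H/(1+e₀)·log₁₀(σ'_f/σ'_0) = 0.082×4.3/2.14×log₁₀(147.8/109)
    = 0.16476 × 0.13225 = 0.02179 m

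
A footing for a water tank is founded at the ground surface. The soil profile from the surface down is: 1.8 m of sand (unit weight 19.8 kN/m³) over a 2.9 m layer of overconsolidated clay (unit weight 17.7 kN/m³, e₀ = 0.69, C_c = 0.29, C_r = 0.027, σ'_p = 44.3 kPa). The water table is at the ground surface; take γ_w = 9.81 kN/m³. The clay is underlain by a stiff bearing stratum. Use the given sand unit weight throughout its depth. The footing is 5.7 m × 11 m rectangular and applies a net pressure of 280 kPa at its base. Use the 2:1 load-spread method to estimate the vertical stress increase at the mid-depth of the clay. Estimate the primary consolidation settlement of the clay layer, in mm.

S_c ≈ 295 mm

Mid-depth of clay below the ground surface: z = 1.8 + 2.9/2 = 3.25 m.
Total vertical stress at mid-clay: σ_v = 19.8×1.8 + 17.7×1.45 = 61.305 kPa.
Pore pressure: u = 9.81×(3.25 − 0) = 31.883 kPa.
Initial effective stress: σ'_0 = σ_v − u = 61.305 − 31.883 = 29.422 kPa.
Stress increase at mid-clay by the 2:1 spreading method:
Δσ = qBL/((B+z)(L+z)) = 280×5.7×11/((5.7+3.25)(11+3.25)) = 137.65 kPa
Final effective stress: σ'_f = 29.422 + 137.65 = 167.07 kPa.
σ'_f = 167.07 > σ'_p = 44.3 kPa, so the stress path crosses the preconsolidation pressure — recompression up to σ'_p, then virgin compression beyond:
S_c = H/(1+e₀)·[C_r·log₁₀(σ'_p/σ'_0) + C_c·log₁₀(σ'_f/σ'_p)]
    = 2.9/1.69 × [0.027×log₁₀(44.3/29.422) + 0.29×log₁₀(167.07/44.3)]
    = 1.716 × [0.0047988 + 0.16718] = 0.2951 m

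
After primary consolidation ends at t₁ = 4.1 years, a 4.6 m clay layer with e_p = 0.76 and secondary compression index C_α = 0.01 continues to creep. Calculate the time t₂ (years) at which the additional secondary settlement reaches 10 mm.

t₂ ≈ 9.89 years

S_s = C_α·H/(1+e_p)·log₁₀(t₂/t₁) ⇒ log₁₀(t₂/t₁) = S_s·(1+e_p)/(C_α·H).
log₁₀(t₂/t₁) = 0.01 × (1+0.76) / (0.01×4.6) = 0.3826
t₂ = t₁ × 10^0.3826 = 4.1 × 2.413 = 9.894 years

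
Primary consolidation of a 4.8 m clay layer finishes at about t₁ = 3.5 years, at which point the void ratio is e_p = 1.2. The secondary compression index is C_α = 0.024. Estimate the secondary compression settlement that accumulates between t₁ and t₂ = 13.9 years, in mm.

Secondary compression: S_s = C_α·H/(1+e_p)·log₁₀(t₂/t₁)
S_s = 0.024×4.8/(1+1.2)×log₁₀(13.9/3.5)
    = 0.05236 × 0.5989 = 0.03136 m

S_s ≈ 31.4 mm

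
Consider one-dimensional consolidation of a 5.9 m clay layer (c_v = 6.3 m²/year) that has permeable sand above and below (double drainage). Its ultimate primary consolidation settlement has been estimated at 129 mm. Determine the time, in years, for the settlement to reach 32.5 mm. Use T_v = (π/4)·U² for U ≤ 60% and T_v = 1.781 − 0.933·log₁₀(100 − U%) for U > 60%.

t ≈ 0.0689 years

Drainage path length: H_d = H/2 = 2.95 m (double drainage).
U = S(t)/S_ult = 32.5/129 = 0.2519.
U ≤ 60%: T_v = (π/4)·U² = (π/4)×0.25194² = 0.049851.
t = T_v·H_d²/c_v = 0.049851×2.95²/6.3 = 0.06886 years.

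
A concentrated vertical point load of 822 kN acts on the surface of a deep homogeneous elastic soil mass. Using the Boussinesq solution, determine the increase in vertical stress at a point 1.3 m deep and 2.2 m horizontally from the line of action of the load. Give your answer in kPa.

Δσ_z ≈ 7.91 kPa

Boussinesq vertical stress below a point load on an elastic half-space:
Δσ_z = 3P/(2πz²) · [1 + (r/z)²]^(−5/2)
r/z = 2.2/1.3 = 1.6923; [1+(r/z)²]^(−5/2) = 0.034075.
Δσ_z = 3×822/(2π×1.3²) × 0.034075 = 232.23 × 0.034075 = 7.913 kPa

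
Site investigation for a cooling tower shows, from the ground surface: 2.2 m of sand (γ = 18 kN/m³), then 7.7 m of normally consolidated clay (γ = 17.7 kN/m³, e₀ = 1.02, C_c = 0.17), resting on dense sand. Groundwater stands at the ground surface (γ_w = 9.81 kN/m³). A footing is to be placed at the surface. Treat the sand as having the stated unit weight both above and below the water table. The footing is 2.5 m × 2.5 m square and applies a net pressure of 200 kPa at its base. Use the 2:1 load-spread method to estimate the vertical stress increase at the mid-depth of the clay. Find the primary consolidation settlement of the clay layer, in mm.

S_c ≈ 85.1 mm

Mid-depth of clay below the ground surface: z = 2.2 + 7.7/2 = 6.05 m.
Total vertical stress at mid-clay: σ_v = 18×2.2 + 17.7×3.85 = 107.75 kPa.
Pore pressure: u = 9.81×(6.05 − 0) = 59.351 kPa.
Initial effective stress: σ'_0 = σ_v − u = 107.75 − 59.351 = 48.399 kPa.
Stress increase at mid-clay by the 2:1 spreading method:
Δσ = qBL/((B+z)(L+z)) = 200×2.5×2.5/((2.5+6.05)(2.5+6.05)) = 17.099 kPa
Final effective stress: σ'_f = σ'_0 + Δσ = 48.399 + 17.099 = 65.498 kPa.
Normally consolidated clay, so the full stress increment lies on the virgin compression line:
S_c = C_c·H/(1+e₀)·log₁₀(σ'_f/σ'_0) = 0.17×7.7/(1+1.02)×log₁₀(65.498/48.399)
    = 0.64802 × 0.13139 = 0.08514 m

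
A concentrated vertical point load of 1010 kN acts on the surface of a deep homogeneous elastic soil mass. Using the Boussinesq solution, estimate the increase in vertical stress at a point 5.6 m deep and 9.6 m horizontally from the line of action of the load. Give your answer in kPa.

Δσ_z ≈ 0.499 kPa

Boussinesq vertical stress below a point load on an elastic half-space:
Δσ_z = 3P/(2πz²) · [1 + (r/z)²]^(−5/2)
r/z = 9.6/5.6 = 1.7143; [1+(r/z)²]^(−5/2) = 0.032479.
Δσ_z = 3×1010/(2π×5.6²) × 0.032479 = 15.378 × 0.032479 = 0.4995 kPa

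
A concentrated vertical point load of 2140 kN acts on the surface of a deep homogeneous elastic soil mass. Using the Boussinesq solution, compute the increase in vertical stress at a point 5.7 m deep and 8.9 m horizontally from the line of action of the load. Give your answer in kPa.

Δσ_z ≈ 1.43 kPa

Boussinesq vertical stress below a point load on an elastic half-space:
Δσ_z = 3P/(2πz²) · [1 + (r/z)²]^(−5/2)
r/z = 8.9/5.7 = 1.5614; [1+(r/z)²]^(−5/2) = 0.045629.
Δσ_z = 3×2140/(2π×5.7²) × 0.045629 = 31.449 × 0.045629 = 1.435 kPa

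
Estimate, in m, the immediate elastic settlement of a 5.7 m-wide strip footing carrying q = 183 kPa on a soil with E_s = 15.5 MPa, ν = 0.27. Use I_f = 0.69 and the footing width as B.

Immediate (elastic) settlement: S_e = q·B·(1−ν²)/E_s · I_f.
E_s = 15.5 MPa = 15500 kPa.
S_e = 183 × 5.7 × (1 − 0.27²) / 15500 × 0.69
    = 183 × 5.7 × 0.9271 / 15500 × 0.69
    = 0.04305 m

S_e ≈ 0.043 m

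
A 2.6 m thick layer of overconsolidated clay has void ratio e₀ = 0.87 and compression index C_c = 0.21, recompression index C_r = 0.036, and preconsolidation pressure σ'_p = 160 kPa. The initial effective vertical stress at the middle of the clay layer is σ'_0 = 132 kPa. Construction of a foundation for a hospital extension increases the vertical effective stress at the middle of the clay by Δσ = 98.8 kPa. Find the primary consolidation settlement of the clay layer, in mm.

S_c ≈ 50.6 mm

Final effective stress: σ'_f = 132 + 98.8 = 230.8 kPa.
σ'_f = 230.8 > σ'_p = 160 kPa, so the stress path crosses the preconsolidation pressure — recompression up to σ'_p, then virgin compression beyond:
S_c = H/(1+e₀)·[C_r·log₁₀(σ'_p/σ'_0) + C_c·log₁₀(σ'_f/σ'_p)]
    = 2.6/1.87 × [0.036×log₁₀(160/132) + 0.21×log₁₀(230.8/160)]
    = 1.3904 × [0.0030077 + 0.033414] = 0.05064 m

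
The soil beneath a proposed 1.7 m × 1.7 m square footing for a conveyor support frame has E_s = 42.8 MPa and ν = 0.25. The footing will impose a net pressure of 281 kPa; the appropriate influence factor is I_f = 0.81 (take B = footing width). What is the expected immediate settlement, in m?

Immediate (elastic) settlement: S_e = q·B·(1−ν²)/E_s · I_f.
E_s = 42.8 MPa = 42800 kPa.
S_e = 281 × 1.7 × (1 − 0.25²) / 42800 × 0.81
    = 281 × 1.7 × 0.9375 / 42800 × 0.81
    = 0.008476 m

S_e ≈ 0.00848 m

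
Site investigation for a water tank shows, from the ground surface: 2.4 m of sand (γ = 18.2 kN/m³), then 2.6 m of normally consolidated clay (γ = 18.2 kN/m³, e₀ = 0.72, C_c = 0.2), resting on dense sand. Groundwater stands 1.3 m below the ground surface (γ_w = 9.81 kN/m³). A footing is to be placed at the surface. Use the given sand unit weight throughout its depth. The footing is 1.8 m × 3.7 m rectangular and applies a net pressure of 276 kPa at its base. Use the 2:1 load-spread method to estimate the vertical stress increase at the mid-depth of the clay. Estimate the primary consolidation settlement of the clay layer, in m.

Mid-depth of clay below the ground surface: z = 2.4 + 2.6/2 = 3.7 m.
Total vertical stress at mid-clay: σ_v = 18.2×2.4 + 18.2×1.3 = 67.34 kPa.
Pore pressure: u = 9.81×(3.7 − 1.3) = 23.544 kPa.
Initial effective stress: σ'_0 = σ_v − u = 67.34 − 23.544 = 43.796 kPa.
Stress increase at mid-clay by the 2:1 spreading method:
Δσ = qBL/((B+z)(L+z)) = 276×1.8×3.7/((1.8+3.7)(3.7+3.7)) = 45.164 kPa
Final effective stress: σ'_f = σ'_0 + Δσ = 43.796 + 45.164 = 88.96 kPa.
Normally consolidated clay, so the full stress increment lies on the virgin compression line:
S_c = C_c·H/(1+e₀)·log₁₀(σ'_f/σ'_0) = 0.2×2.6/(1+0.72)×log₁₀(88.96/43.796)
    = 0.30233 × 0.30776 = 0.09305 m

S_c ≈ 0.093 m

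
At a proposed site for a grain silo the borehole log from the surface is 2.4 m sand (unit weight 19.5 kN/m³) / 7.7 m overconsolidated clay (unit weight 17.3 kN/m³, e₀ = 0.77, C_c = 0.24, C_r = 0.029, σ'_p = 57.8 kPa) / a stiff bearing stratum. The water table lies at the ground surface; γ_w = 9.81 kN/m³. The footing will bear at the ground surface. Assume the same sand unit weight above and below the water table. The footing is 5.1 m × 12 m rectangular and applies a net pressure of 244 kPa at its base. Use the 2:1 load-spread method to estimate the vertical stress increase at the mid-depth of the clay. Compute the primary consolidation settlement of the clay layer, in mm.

S_c ≈ 352 mm

Mid-depth of clay below the ground surface: z = 2.4 + 7.7/2 = 6.25 m.
Total vertical stress at mid-clay: σ_v = 19.5×2.4 + 17.3×3.85 = 113.41 kPa.
Pore pressure: u = 9.81×(6.25 − 0) = 61.312 kPa.
Initial effective stress: σ'_0 = σ_v − u = 113.41 − 61.312 = 52.098 kPa.
Stress increase at mid-clay by the 2:1 spreading method:
Δσ = qBL/((B+z)(L+z)) = 244×5.1×12/((5.1+6.25)(12+6.25)) = 72.091 kPa
Final effective stress: σ'_f = 52.098 + 72.091 = 124.19 kPa.
σ'_f = 124.19 > σ'_p = 57.8 kPa, so the stress path crosses the preconsolidation pressure — recompression up to σ'_p, then virgin compression beyond:
S_c = H/(1+e₀)·[C_r·log₁₀(σ'_p/σ'_0) + C_c·log₁₀(σ'_f/σ'_p)]
    = 7.7/1.77 × [0.029×log₁₀(57.8/52.098) + 0.24×log₁₀(124.19/57.8)]
    = 4.3503 × [0.0013081 + 0.079718] = 0.3525 m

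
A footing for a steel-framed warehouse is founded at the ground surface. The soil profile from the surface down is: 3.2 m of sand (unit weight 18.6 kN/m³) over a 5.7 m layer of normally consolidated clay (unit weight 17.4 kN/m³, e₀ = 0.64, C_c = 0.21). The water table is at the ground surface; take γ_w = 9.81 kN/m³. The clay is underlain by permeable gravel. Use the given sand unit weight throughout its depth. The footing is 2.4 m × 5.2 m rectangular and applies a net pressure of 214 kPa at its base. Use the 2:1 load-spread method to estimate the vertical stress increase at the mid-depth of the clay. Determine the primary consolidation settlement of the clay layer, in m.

S_c ≈ 0.142 m

Mid-depth of clay below the ground surface: z = 3.2 + 5.7/2 = 6.05 m.
Total vertical stress at mid-clay: σ_v = 18.6×3.2 + 17.4×2.85 = 109.11 kPa.
Pore pressure: u = 9.81×(6.05 − 0) = 59.351 kPa.
Initial effective stress: σ'_0 = σ_v − u = 109.11 − 59.351 = 49.759 kPa.
Stress increase at mid-clay by the 2:1 spreading method:
Δσ = qBL/((B+z)(L+z)) = 214×2.4×5.2/((2.4+6.05)(5.2+6.05)) = 28.094 kPa
Final effective stress: σ'_f = σ'_0 + Δσ = 49.759 + 28.094 = 77.853 kPa.
Normally consolidated clay, so the full stress increment lies on the virgin compression line:
S_c = C_c·H/(1+e₀)·log₁₀(σ'_f/σ'_0) = 0.21×5.7/(1+0.64)×log₁₀(77.853/49.759)
    = 0.72988 × 0.1944 = 0.1419 m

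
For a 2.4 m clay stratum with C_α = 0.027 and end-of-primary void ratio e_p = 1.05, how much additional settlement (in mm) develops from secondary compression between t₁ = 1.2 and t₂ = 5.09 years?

S_s ≈ 19.8 mm

Secondary compression: S_s = C_α·H/(1+e_p)·log₁₀(t₂/t₁)
S_s = 0.027×2.4/(1+1.05)×log₁₀(5.09/1.2)
    = 0.03161 × 0.6275 = 0.01984 m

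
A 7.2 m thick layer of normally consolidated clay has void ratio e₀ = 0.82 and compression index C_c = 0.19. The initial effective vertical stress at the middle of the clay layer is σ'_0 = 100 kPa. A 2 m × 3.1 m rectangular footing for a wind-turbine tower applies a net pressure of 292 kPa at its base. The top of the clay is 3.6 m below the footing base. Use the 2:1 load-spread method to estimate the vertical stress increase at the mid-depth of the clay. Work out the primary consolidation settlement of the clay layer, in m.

Mid-depth of clay below the footing base: z = 3.6 + 7.2/2 = 7.2 m.
Stress increase at mid-clay by the 2:1 spreading method:
Δσ = qBL/((B+z)(L+z)) = 292×2×3.1/((2+7.2)(3.1+7.2)) = 19.105 kPa
Final effective stress: σ'_f = σ'_0 + Δσ = 100 + 19.105 = 119.11 kPa.
Normally consolidated clay, so the full stress increment lies on the virgin compression line:
S_c = C_c·H/(1+e₀)·log₁₀(σ'_f/σ'_0) = 0.19×7.2/(1+0.82)×log₁₀(119.11/100)
    = 0.75165 × 0.075948 = 0.05709 m

S_c ≈ 0.0571 m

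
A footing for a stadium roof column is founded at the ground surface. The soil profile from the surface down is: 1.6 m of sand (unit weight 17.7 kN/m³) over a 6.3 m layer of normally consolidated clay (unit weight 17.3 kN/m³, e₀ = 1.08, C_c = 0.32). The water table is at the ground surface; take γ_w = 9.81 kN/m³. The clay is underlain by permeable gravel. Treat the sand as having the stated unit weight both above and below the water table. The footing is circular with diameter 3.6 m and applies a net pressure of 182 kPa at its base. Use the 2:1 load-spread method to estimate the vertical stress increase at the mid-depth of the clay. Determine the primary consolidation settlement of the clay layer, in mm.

Mid-depth of clay below the ground surface: z = 1.6 + 6.3/2 = 4.75 m.
Total vertical stress at mid-clay: σ_v = 17.7×1.6 + 17.3×3.15 = 82.815 kPa.
Pore pressure: u = 9.81×(4.75 − 0) = 46.598 kPa.
Initial effective stress: σ'_0 = σ_v − u = 82.815 − 46.598 = 36.217 kPa.
Stress increase at mid-clay by the 2:1 spreading method:
Δσ ≈ qD²/(D+z)² = 182×3.6²/(3.6+4.75)² = 33.83 kPa
Final effective stress: σ'_f = σ'_0 + Δσ = 36.217 + 33.83 = 70.047 kPa.
Normally consolidated clay, so the full stress increment lies on the virgin compression line:
S_c = C_c·H/(1+e₀)·log₁₀(σ'_f/σ'_0) = 0.32×6.3/(1+1.08)×log₁₀(70.047/36.217)
    = 0.96923 × 0.28648 = 0.2777 m

S_c ≈ 278 mm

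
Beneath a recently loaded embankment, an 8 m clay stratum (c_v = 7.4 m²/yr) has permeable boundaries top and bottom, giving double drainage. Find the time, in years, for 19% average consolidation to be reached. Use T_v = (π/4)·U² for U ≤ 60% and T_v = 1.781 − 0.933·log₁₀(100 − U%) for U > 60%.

t ≈ 0.0613 years

Drainage path length: H_d = H/2 = 4 m (double drainage).
U ≤ 60%: T_v = (π/4)·U² = (π/4)×0.19² = 0.028353.
t = T_v·H_d²/c_v = 0.028353×4²/7.4 = 0.0613 years.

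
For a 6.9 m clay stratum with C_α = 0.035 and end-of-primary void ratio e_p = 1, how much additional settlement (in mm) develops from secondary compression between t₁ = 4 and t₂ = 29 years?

Secondary compression: S_s = C_α·H/(1+e_p)·log₁₀(t₂/t₁)
S_s = 0.035×6.9/(1+1)×log₁₀(29/4)
    = 0.1208 × 0.8603 = 0.1039 m

S_s ≈ 104 mm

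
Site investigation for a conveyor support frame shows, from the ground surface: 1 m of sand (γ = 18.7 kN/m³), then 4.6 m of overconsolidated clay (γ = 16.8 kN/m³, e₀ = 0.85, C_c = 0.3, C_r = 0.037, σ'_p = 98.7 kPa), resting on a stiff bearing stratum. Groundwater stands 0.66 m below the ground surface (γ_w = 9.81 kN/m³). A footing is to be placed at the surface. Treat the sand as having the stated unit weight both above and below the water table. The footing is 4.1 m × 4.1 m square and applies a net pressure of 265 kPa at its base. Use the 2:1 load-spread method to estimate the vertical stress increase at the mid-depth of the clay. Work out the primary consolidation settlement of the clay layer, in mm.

S_c ≈ 88.9 mm

Mid-depth of clay below the ground surface: z = 1 + 4.6/2 = 3.3 m.
Total vertical stress at mid-clay: σ_v = 18.7×1 + 16.8×2.3 = 57.34 kPa.
Pore pressure: u = 9.81×(3.3 − 0.66) = 25.898 kPa.
Initial effective stress: σ'_0 = σ_v − u = 57.34 − 25.898 = 31.442 kPa.
Stress increase at mid-clay by the 2:1 spreading method:
Δσ = qBL/((B+z)(L+z)) = 265×4.1×4.1/((4.1+3.3)(4.1+3.3)) = 81.349 kPa
Final effective stress: σ'_f = 31.442 + 81.349 = 112.79 kPa.
σ'_f = 112.79 > σ'_p = 98.7 kPa, so the stress path crosses the preconsolidation pressure — recompression up to σ'_p, then virgin compression beyond:
S_c = H/(1+e₀)·[C_r·log₁₀(σ'_p/σ'_0) + C_c·log₁₀(σ'_f/σ'_p)]
    = 4.6/1.85 × [0.037×log₁₀(98.7/31.442) + 0.3×log₁₀(112.79/98.7)]
    = 2.4865 × [0.018382 + 0.017386] = 0.08894 m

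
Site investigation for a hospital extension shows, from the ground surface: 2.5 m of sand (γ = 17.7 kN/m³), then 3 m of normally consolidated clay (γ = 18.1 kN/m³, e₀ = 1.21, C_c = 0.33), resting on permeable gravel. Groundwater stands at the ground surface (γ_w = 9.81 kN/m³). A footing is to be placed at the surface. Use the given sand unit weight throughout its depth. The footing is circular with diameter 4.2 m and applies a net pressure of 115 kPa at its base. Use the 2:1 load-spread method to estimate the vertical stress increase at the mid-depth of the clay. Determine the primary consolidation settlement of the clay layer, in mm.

S_c ≈ 129 mm

Mid-depth of clay below the ground surface: z = 2.5 + 3/2 = 4 m.
Total vertical stress at mid-clay: σ_v = 17.7×2.5 + 18.1×1.5 = 71.4 kPa.
Pore pressure: u = 9.81×(4 − 0) = 39.24 kPa.
Initial effective stress: σ'_0 = σ_v − u = 71.4 − 39.24 = 32.16 kPa.
Stress increase at mid-clay by the 2:1 spreading method:
Δσ ≈ qD²/(D+z)² = 115×4.2²/(4.2+4)² = 30.17 kPa
Final effective stress: σ'_f = σ'_0 + Δσ = 32.16 + 30.17 = 62.33 kPa.
Normally consolidated clay, so the full stress increment lies on the virgin compression line:
S_c = C_c·H/(1+e₀)·log₁₀(σ'_f/σ'_0) = 0.33×3/(1+1.21)×log₁₀(62.33/32.16)
    = 0.44796 × 0.28738 = 0.1287 m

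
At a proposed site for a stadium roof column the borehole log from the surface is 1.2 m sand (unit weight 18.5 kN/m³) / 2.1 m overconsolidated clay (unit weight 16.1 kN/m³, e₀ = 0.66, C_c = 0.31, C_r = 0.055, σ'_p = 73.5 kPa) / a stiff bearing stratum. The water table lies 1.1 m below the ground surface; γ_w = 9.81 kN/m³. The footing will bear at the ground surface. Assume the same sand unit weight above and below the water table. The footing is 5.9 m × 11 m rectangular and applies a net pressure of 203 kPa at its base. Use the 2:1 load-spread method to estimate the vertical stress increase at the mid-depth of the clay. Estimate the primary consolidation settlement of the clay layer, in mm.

S_c ≈ 151 mm

Mid-depth of clay below the ground surface: z = 1.2 + 2.1/2 = 2.25 m.
Total vertical stress at mid-clay: σ_v = 18.5×1.2 + 16.1×1.05 = 39.105 kPa.
Pore pressure: u = 9.81×(2.25 − 1.1) = 11.281 kPa.
Initial effective stress: σ'_0 = σ_v − u = 39.105 − 11.281 = 27.824 kPa.
Stress increase at mid-clay by the 2:1 spreading method:
Δσ = qBL/((B+z)(L+z)) = 203×5.9×11/((5.9+2.25)(11+2.25)) = 122 kPa
Final effective stress: σ'_f = 27.824 + 122 = 149.82 kPa.
σ'_f = 149.82 > σ'_p = 73.5 kPa, so the stress path crosses the preconsolidation pressure — recompression up to σ'_p, then virgin compression beyond:
S_c = H/(1+e₀)·[C_r·log₁₀(σ'_p/σ'_0) + C_c·log₁₀(σ'_f/σ'_p)]
    = 2.1/1.66 × [0.055×log₁₀(73.5/27.824) + 0.31×log₁₀(149.82/73.5)]
    = 1.2651 × [0.023203 + 0.095878] = 0.1506 m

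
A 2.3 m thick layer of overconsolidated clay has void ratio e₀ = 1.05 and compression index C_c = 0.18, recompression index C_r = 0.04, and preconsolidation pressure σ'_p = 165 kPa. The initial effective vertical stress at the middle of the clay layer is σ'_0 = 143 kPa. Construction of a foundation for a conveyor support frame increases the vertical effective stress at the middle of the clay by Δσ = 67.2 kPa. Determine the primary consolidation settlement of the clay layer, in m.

S_c ≈ 0.024 m

Final effective stress: σ'_f = 143 + 67.2 = 210.2 kPa.
σ'_f = 210.2 > σ'_p = 165 kPa, so the stress path crosses the preconsolidation pressure — recompression up to σ'_p, then virgin compression beyond:
S_c = H/(1+e₀)·[C_r·log₁₀(σ'_p/σ'_0) + C_c·log₁₀(σ'_f/σ'_p)]
    = 2.3/2.05 × [0.04×log₁₀(165/143) + 0.18×log₁₀(210.2/165)]
    = 1.122 × [0.0024859 + 0.018927] = 0.02403 m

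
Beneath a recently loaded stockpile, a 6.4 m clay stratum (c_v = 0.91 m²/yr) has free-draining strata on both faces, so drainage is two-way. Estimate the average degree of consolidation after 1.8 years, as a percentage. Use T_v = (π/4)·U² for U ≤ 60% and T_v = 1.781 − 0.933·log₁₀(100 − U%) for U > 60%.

Drainage path length: H_d = H/2 = 3.2 m (double drainage).
T_v = c_v·t/H_d² = 0.91×1.8/3.2² = 0.15996.
T_v = 0.15996 corresponds to the U ≤ 60% branch:
U = √(4T_v/π) = 0.4513

U ≈ 45.1 %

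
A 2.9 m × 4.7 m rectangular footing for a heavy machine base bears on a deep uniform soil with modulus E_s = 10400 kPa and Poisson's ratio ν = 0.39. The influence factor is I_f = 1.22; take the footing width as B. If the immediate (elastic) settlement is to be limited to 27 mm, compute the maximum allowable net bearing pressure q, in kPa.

S_e = q·B·(1−ν²)/E_s · I_f  ⇒  q = S_e·E_s / (B·(1−ν²)·I_f).
q = 0.027 × 10400 / (2.9 × 0.8479 × 1.22) = 93.6 kPa

q ≈ 93.6 kPa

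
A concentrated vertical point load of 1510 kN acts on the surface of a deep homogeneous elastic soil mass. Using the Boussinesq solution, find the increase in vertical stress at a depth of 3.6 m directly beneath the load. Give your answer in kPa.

Boussinesq vertical stress below a point load on an elastic half-space:
Δσ_z = 3P/(2πz²) · [1 + (r/z)²]^(−5/2)
r/z = 0/3.6 = 0; [1+(r/z)²]^(−5/2) = 1.
Δσ_z = 3×1510/(2π×3.6²) × 1 = 55.631 × 1 = 55.63 kPa

Δσ_z ≈ 55.6 kPa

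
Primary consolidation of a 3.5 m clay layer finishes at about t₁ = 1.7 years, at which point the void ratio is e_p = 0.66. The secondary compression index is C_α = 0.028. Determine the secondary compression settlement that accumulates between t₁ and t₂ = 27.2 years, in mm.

S_s ≈ 71.1 mm

Secondary compression: S_s = C_α·H/(1+e_p)·log₁₀(t₂/t₁)
S_s = 0.028×3.5/(1+0.66)×log₁₀(27.2/1.7)
    = 0.05904 × 1.204 = 0.07109 m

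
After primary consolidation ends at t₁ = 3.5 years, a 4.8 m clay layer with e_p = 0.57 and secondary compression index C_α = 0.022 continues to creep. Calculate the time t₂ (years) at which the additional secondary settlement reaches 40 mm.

t₂ ≈ 13.8 years

S_s = C_α·H/(1+e_p)·log₁₀(t₂/t₁) ⇒ log₁₀(t₂/t₁) = S_s·(1+e_p)/(C_α·H).
log₁₀(t₂/t₁) = 0.04 × (1+0.57) / (0.022×4.8) = 0.5947
t₂ = t₁ × 10^0.5947 = 3.5 × 3.933 = 13.76 years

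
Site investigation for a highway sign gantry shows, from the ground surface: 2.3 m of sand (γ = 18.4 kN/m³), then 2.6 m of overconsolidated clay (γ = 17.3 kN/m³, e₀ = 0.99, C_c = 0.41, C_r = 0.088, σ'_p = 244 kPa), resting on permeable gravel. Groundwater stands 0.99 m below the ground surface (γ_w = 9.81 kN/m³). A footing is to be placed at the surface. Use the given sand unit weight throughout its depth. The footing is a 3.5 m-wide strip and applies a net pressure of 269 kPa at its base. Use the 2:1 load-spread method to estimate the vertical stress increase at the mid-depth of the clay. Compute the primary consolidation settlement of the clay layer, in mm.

S_c ≈ 73.8 mm

Mid-depth of clay below the ground surface: z = 2.3 + 2.6/2 = 3.6 m.
Total vertical stress at mid-clay: σ_v = 18.4×2.3 + 17.3×1.3 = 64.81 kPa.
Pore pressure: u = 9.81×(3.6 − 0.99) = 25.604 kPa.
Initial effective stress: σ'_0 = σ_v − u = 64.81 − 25.604 = 39.206 kPa.
Stress increase at mid-clay by the 2:1 spreading method:
Δσ = qB/(B+z) = 269×3.5/(3.5+3.6) = 132.61 kPa
Final effective stress: σ'_f = 39.206 + 132.61 = 171.82 kPa.
σ'_f = 171.82 ≤ σ'_p = 244 kPa, so the clay remains overconsolidated and only the recompression index applies:
S_c = C_r·H/(1+e₀)·log₁₀(σ'_f/σ'_0) = 0.088×2.6/1.99×log₁₀(171.82/39.206)
    = 0.11497 × 0.64172 = 0.07378 m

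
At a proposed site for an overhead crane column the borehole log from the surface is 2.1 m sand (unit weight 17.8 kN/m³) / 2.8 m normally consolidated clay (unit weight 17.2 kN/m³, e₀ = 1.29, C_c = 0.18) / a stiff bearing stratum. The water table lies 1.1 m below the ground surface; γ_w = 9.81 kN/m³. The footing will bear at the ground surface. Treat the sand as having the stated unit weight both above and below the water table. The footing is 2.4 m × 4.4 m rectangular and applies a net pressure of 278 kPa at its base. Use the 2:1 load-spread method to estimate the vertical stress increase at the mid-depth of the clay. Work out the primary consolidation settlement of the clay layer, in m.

Mid-depth of clay below the ground surface: z = 2.1 + 2.8/2 = 3.5 m.
Total vertical stress at mid-clay: σ_v = 17.8×2.1 + 17.2×1.4 = 61.46 kPa.
Pore pressure: u = 9.81×(3.5 − 1.1) = 23.544 kPa.
Initial effective stress: σ'_0 = σ_v − u = 61.46 − 23.544 = 37.916 kPa.
Stress increase at mid-clay by the 2:1 spreading method:
Δσ = qBL/((B+z)(L+z)) = 278×2.4×4.4/((2.4+3.5)(4.4+3.5)) = 62.984 kPa
Final effective stress: σ'_f = σ'_0 + Δσ = 37.916 + 62.984 = 100.9 kPa.
Normally consolidated clay, so the full stress increment lies on the virgin compression line:
S_c = C_c·H/(1+e₀)·log₁₀(σ'_f/σ'_0) = 0.18×2.8/(1+1.29)×log₁₀(100.9/37.916)
    = 0.22009 × 0.42507 = 0.09355 m

S_c ≈ 0.0936 m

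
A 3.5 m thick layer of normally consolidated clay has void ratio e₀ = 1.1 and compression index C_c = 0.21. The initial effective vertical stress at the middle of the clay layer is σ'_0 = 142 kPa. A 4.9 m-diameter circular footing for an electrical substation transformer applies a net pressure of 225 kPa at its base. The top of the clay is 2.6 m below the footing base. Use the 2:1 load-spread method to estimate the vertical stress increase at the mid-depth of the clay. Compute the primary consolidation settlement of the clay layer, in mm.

Mid-depth of clay below the footing base: z = 2.6 + 3.5/2 = 4.35 m.
Stress increase at mid-clay by the 2:1 spreading method:
Δσ ≈ qD²/(D+z)² = 225×4.9²/(4.9+4.35)² = 63.138 kPa
Final effective stress: σ'_f = σ'_0 + Δσ = 142 + 63.138 = 205.14 kPa.
Normally consolidated clay, so the full stress increment lies on the virgin compression line:
S_c = C_c·H/(1+e₀)·log₁₀(σ'_f/σ'_0) = 0.21×3.5/(1+1.1)×log₁₀(205.14/142)
    = 0.35 × 0.15976 = 0.05592 m

S_c ≈ 55.9 mm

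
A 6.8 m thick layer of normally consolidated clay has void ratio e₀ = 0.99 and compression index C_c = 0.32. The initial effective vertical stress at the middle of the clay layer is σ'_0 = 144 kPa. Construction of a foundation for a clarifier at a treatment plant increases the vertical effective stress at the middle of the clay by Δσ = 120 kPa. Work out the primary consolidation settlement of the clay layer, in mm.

S_c ≈ 288 mm

Final effective stress: σ'_f = σ'_0 + Δσ = 144 + 120 = 264 kPa.
Normally consolidated clay, so the full stress increment lies on the virgin compression line:
S_c = C_c·H/(1+e₀)·log₁₀(σ'_f/σ'_0) = 0.32×6.8/(1+0.99)×log₁₀(264/144)
    = 1.0935 × 0.26324 = 0.2879 m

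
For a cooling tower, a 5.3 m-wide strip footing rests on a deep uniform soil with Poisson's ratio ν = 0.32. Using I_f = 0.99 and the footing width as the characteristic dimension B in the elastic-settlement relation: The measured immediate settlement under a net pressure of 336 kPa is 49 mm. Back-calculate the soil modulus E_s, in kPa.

E_s ≈ 32300 kPa

S_e = q·B·(1−ν²)/E_s · I_f  ⇒  E_s = q·B·(1−ν²)·I_f / S_e.
E_s = 336 × 5.3 × 0.8976 × 0.99 / 0.049 = 32300 kPa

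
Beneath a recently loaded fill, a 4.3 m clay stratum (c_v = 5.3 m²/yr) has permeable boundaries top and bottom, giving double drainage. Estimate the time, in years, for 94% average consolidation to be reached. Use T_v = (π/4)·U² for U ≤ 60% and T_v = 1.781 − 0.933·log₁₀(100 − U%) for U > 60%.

Drainage path length: H_d = H/2 = 2.15 m (double drainage).
U > 60%: T_v = 1.781 − 0.933·log₁₀(100 − 94) = 1.055.
t = T_v·H_d²/c_v = 1.055×2.15²/5.3 = 0.9201 years.

t ≈ 0.92 years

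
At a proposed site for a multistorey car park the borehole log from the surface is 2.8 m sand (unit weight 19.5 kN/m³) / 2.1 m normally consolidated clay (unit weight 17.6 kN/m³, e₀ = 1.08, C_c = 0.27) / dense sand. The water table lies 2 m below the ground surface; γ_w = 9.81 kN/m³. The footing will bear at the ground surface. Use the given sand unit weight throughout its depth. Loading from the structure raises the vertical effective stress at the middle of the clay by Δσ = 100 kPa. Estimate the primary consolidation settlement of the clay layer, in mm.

S_c ≈ 123 mm

Mid-depth of clay below the ground surface: z = 2.8 + 2.1/2 = 3.85 m.
Total vertical stress at mid-clay: σ_v = 19.5×2.8 + 17.6×1.05 = 73.08 kPa.
Pore pressure: u = 9.81×(3.85 − 2) = 18.149 kPa.
Initial effective stress: σ'_0 = σ_v − u = 73.08 − 18.149 = 54.931 kPa.
Final effective stress: σ'_f = σ'_0 + Δσ = 54.931 + 100 = 154.93 kPa.
Normally consolidated clay, so the full stress increment lies on the virgin compression line:
S_c = C_c·H/(1+e₀)·log₁₀(σ'_f/σ'_0) = 0.27×2.1/(1+1.08)×log₁₀(154.93/54.931)
    = 0.2726 × 0.45032 = 0.1228 m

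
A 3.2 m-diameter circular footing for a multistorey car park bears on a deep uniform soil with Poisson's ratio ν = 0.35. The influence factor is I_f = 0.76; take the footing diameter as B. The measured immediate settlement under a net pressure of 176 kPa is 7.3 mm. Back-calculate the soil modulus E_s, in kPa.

S_e = q·B·(1−ν²)/E_s · I_f  ⇒  E_s = q·B·(1−ν²)·I_f / S_e.
E_s = 176 × 3.2 × 0.8775 × 0.76 / 0.0073 = 51450 kPa

E_s ≈ 51500 kPa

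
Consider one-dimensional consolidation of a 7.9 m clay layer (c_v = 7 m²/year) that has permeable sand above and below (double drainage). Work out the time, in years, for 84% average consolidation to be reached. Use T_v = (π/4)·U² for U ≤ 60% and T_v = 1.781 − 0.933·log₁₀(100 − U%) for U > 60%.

t ≈ 1.47 years

Drainage path length: H_d = H/2 = 3.95 m (double drainage).
U > 60%: T_v = 1.781 − 0.933·log₁₀(100 − 84) = 0.65756.
t = T_v·H_d²/c_v = 0.65756×3.95²/7 = 1.466 years.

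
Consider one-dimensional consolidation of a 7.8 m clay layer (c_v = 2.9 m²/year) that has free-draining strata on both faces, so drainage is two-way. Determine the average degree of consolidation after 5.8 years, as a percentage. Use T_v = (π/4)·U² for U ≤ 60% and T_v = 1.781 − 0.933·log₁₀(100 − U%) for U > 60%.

U ≈ 94.7 %

Drainage path length: H_d = H/2 = 3.9 m (double drainage).
T_v = c_v·t/H_d² = 2.9×5.8/3.9² = 1.1059.
T_v = 1.1059 corresponds to the U > 60% branch:
U = 1 − 10^((1.781 − T_v)/0.933)/100 = 0.9471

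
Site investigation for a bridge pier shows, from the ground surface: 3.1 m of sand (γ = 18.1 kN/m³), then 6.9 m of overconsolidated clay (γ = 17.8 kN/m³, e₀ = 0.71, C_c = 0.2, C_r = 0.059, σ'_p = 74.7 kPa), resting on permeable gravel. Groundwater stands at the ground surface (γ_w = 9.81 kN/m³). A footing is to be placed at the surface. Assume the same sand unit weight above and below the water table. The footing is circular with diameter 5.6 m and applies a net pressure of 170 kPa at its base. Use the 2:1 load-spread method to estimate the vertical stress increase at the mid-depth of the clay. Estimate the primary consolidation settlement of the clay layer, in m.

S_c ≈ 0.0978 m

Mid-depth of clay below the ground surface: z = 3.1 + 6.9/2 = 6.55 m.
Total vertical stress at mid-clay: σ_v = 18.1×3.1 + 17.8×3.45 = 117.52 kPa.
Pore pressure: u = 9.81×(6.55 − 0) = 64.255 kPa.
Initial effective stress: σ'_0 = σ_v − u = 117.52 − 64.255 = 53.265 kPa.
Stress increase at mid-clay by the 2:1 spreading method:
Δσ ≈ qD²/(D+z)² = 170×5.6²/(5.6+6.55)² = 36.114 kPa
Final effective stress: σ'_f = 53.265 + 36.114 = 89.379 kPa.
σ'_f = 89.379 > σ'_p = 74.7 kPa, so the stress path crosses the preconsolidation pressure — recompression up to σ'_p, then virgin compression beyond:
S_c = H/(1+e₀)·[C_r·log₁₀(σ'_p/σ'_0) + C_c·log₁₀(σ'_f/σ'_p)]
    = 6.9/1.71 × [0.059×log₁₀(74.7/53.265) + 0.2×log₁₀(89.379/74.7)]
    = 4.0351 × [0.0086658 + 0.015583] = 0.09785 m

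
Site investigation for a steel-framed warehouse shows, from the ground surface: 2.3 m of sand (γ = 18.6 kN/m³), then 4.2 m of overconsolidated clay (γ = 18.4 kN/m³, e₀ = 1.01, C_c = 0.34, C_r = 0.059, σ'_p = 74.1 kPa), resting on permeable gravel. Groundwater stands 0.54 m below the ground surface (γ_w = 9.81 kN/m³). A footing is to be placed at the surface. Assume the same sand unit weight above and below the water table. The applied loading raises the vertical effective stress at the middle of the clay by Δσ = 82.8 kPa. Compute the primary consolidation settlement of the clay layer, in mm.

S_c ≈ 193 mm

Mid-depth of clay below the ground surface: z = 2.3 + 4.2/2 = 4.4 m.
Total vertical stress at mid-clay: σ_v = 18.6×2.3 + 18.4×2.1 = 81.42 kPa.
Pore pressure: u = 9.81×(4.4 − 0.54) = 37.867 kPa.
Initial effective stress: σ'_0 = σ_v − u = 81.42 − 37.867 = 43.553 kPa.
Final effective stress: σ'_f = 43.553 + 82.8 = 126.35 kPa.
σ'_f = 126.35 > σ'_p = 74.1 kPa, so the stress path crosses the preconsolidation pressure — recompression up to σ'_p, then virgin compression beyond:
S_c = H/(1+e₀)·[C_r·log₁₀(σ'_p/σ'_0) + C_c·log₁₀(σ'_f/σ'_p)]
    = 4.2/2.01 × [0.059×log₁₀(74.1/43.553) + 0.34×log₁₀(126.35/74.1)]
    = 2.0896 × [0.013617 + 0.078797] = 0.1931 m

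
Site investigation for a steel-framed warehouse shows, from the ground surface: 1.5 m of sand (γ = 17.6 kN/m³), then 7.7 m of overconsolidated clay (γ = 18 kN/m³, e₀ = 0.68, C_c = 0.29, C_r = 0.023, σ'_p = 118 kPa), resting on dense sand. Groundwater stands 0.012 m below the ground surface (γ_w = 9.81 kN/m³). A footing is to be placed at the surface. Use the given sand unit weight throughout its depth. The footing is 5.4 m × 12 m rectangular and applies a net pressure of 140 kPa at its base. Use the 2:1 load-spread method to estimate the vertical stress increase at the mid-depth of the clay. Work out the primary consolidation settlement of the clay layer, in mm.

Mid-depth of clay below the ground surface: z = 1.5 + 7.7/2 = 5.35 m.
Total vertical stress at mid-clay: σ_v = 17.6×1.5 + 18×3.85 = 95.7 kPa.
Pore pressure: u = 9.81×(5.35 − 0.012) = 52.366 kPa.
Initial effective stress: σ'_0 = σ_v − u = 95.7 − 52.366 = 43.334 kPa.
Stress increase at mid-clay by the 2:1 spreading method:
Δσ = qBL/((B+z)(L+z)) = 140×5.4×12/((5.4+5.35)(12+5.35)) = 48.64 kPa
Final effective stress: σ'_f = 43.334 + 48.64 = 91.974 kPa.
σ'_f = 91.974 ≤ σ'_p = 118 kPa, so the clay remains overconsolidated and only the recompression index applies:
S_c = C_r·H/(1+e₀)·log₁₀(σ'_f/σ'_0) = 0.023×7.7/1.68×log₁₀(91.974/43.334)
    = 0.10542 × 0.32684 = 0.03445 m

S_c ≈ 34.5 mm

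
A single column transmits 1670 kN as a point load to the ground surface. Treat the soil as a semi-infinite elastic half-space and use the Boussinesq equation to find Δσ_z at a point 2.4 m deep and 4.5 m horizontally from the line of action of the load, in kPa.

Δσ_z ≈ 3.19 kPa

Boussinesq vertical stress below a point load on an elastic half-space:
Δσ_z = 3P/(2πz²) · [1 + (r/z)²]^(−5/2)
r/z = 4.5/2.4 = 1.875; [1+(r/z)²]^(−5/2) = 0.023078.
Δσ_z = 3×1670/(2π×2.4²) × 0.023078 = 138.43 × 0.023078 = 3.195 kPa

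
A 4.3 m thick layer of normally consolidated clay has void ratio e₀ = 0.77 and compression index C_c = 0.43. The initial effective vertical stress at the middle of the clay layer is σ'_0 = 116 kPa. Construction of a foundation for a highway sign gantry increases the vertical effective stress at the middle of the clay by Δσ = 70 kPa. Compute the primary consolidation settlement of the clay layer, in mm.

S_c ≈ 214 mm

Final effective stress: σ'_f = σ'_0 + Δσ = 116 + 70 = 186 kPa.
Normally consolidated clay, so the full stress increment lies on the virgin compression line:
S_c = C_c·H/(1+e₀)·log₁₀(σ'_f/σ'_0) = 0.43×4.3/(1+0.77)×log₁₀(186/116)
    = 1.0446 × 0.20505 = 0.2142 m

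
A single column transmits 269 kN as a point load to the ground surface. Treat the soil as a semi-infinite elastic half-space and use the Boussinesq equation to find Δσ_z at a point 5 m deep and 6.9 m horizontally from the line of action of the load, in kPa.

Boussinesq vertical stress below a point load on an elastic half-space:
Δσ_z = 3P/(2πz²) · [1 + (r/z)²]^(−5/2)
r/z = 6.9/5 = 1.38; [1+(r/z)²]^(−5/2) = 0.06956.
Δσ_z = 3×269/(2π×5²) × 0.06956 = 5.1375 × 0.06956 = 0.3574 kPa

Δσ_z ≈ 0.357 kPa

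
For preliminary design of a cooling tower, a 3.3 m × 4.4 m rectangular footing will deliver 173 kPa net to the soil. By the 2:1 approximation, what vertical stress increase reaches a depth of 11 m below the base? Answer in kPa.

By the 2:1 method the load spreads at 1 horizontal : 2 vertical, so at depth z the loaded area has grown by z in each plan dimension:
Δσ = qBL/((B+z)(L+z)) = 173×3.3×4.4/((3.3+11)(4.4+11)) = 11.407 kPa

Δσ_z ≈ 11.4 kPa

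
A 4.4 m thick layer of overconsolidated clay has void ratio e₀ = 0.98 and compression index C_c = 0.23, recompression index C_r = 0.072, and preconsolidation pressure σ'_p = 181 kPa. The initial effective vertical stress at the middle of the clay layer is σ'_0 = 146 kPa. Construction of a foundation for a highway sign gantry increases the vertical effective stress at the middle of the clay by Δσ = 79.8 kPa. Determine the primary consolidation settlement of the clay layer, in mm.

Final effective stress: σ'_f = 146 + 79.8 = 225.8 kPa.
σ'_f = 225.8 > σ'_p = 181 kPa, so the stress path crosses the preconsolidation pressure — recompression up to σ'_p, then virgin compression beyond:
S_c = H/(1+e₀)·[C_r·log₁₀(σ'_p/σ'_0) + C_c·log₁₀(σ'_f/σ'_p)]
    = 4.4/1.98 × [0.072×log₁₀(181/146) + 0.23×log₁₀(225.8/181)]
    = 2.2222 × [0.0067195 + 0.02209] = 0.06402 m

S_c ≈ 64 mm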